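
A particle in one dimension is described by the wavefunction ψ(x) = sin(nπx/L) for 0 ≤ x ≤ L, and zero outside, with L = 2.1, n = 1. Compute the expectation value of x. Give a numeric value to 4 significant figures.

⟨x⟩ = ∫ x·|ψ|² dx / ∫|ψ|² dx (integrals over the domain).
With sin²θ = (1 − cos2θ)/2 on 0 ≤ x ≤ L: ∫sin²(nπx/L) dx = L/2, ∫x·sin²(nπx/L) dx = L²/4, ∫x²·sin²(nπx/L) dx = L³·(1/6 − 1/(4n²π²)); higher powers xᵏ the same way, integrating xᵏ·cos(2nπx/L) by parts.
State is unnormalized: ∫|ψ|² dx = 1.0500, and ∫ψ*·x·ψ dx = 1.1025, so ⟨x⟩ = 1.1025 / 1.0500.
⟨x⟩ = 1.0500.

1.050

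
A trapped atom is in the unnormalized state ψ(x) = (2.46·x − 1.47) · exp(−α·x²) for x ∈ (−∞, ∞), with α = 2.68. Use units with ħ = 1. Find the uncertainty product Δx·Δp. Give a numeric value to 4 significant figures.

0.5175

Δx = √(⟨x²⟩−⟨x⟩²), Δp = √(⟨p²⟩−⟨p⟩²).
Expand each integrand as polynomial × e^(−2αx²) and use ∫x^(2j)·e^(−2αx²) dx = (2j−1)!!/(4α)^j · √(π/(2α)), odd powers → 0; here √(π/(2α)) = 0.76558. Differentiate with the product rule, d/dx e^(−αx²) = −2αx·e^(−αx²).
Normalization: ∫|ψ|² dx = 2.0865.
⟨x⟩ = -0.24755, ⟨x²⟩ = 0.13193 ⇒ Δx = 0.26580.
⟨p⟩ = 0.0000, ⟨p²⟩ = 3.7902 ⇒ Δp = 1.9468.
Δx·Δp = 0.51747.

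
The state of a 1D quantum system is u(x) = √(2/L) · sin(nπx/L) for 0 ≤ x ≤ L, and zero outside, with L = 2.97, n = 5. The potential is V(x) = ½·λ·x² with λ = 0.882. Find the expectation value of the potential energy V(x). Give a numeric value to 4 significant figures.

⟨V⟩ = ∫ V(x)·|u|² dx.
With sin²θ = (1 − cos2θ)/2 on 0 ≤ x ≤ L: ∫sin²(nπx/L) dx = L/2, ∫x·sin²(nπx/L) dx = L²/4, ∫x²·sin²(nπx/L) dx = L³·(1/6 − 1/(4n²π²)); higher powers xᵏ the same way, integrating xᵏ·cos(2nπx/L) by parts.
⟨V⟩ = 1.2888.

1.289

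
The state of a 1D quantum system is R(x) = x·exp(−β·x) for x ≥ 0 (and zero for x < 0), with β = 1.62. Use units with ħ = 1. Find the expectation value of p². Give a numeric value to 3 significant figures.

p² R = −ħ² d²R/dx²; ⟨p²⟩ = −ħ² ∫ R*·R'' dx / ∫|R|² dx.
Differentiate x·exp(−β·x) with the product rule; every integrand then reduces to terms xʲ·e^(−2βx) on [0, ∞), with ∫₀^∞ xʲ·e^(−2βx) dx = j!/(2β)^(j+1).
State is unnormalized: ∫|R|² dx = 0.058802, and ∫R*·(−ħ² R'') dx = 0.15432, so ⟨p²⟩ = 0.15432 / 0.058802.
⟨p²⟩ = 2.6244.

2.62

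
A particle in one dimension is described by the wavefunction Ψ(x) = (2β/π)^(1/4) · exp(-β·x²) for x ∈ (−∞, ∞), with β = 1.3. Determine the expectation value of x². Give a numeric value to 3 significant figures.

⟨x²⟩ = ∫ x²·|Ψ|² dx (integrals over the domain).
Gaussian moments: ∫x^(2j)·e^(−2βx²) dx = (2j−1)!!/(4β)^j · √(π/(2β)), odd powers integrate to 0; here √(π/(2β)) = 1.0992.
⟨x²⟩ = 0.19231.

0.192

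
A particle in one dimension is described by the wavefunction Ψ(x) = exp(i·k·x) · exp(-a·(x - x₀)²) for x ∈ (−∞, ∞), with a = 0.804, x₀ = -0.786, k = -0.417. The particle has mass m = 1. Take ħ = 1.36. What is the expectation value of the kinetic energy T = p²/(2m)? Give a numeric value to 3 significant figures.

0.904

T = −(ħ²/2m) d²/dx², so ⟨T⟩ = −(ħ²/2m) ∫ Ψ*·Ψ'' dx / ∫|Ψ|² dx; with m = 1.
Gaussian moments (u = x − x₀): ∫u^(2j)·e^(−2au²) du = (2j−1)!!/(4a)^j · √(π/(2a)), odd powers integrate to 0; here √(π/(2a)) = 1.3978. Derivatives: Ψ′ = (ik − 2au)·Ψ, Ψ″ = ((ik − 2au)² − 2a)·Ψ; the odd-in-u pieces drop out.
State is unnormalized: ∫|Ψ|² dx = 1.3978, and ∫Ψ*·(−ħ²/2m · Ψ'') dx = 1.2641, so ⟨T⟩ = 1.2641 / 1.3978.
⟨T⟩ = 0.90435.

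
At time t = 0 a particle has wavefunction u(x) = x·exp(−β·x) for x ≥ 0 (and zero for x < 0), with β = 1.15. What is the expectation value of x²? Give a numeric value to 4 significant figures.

⟨x²⟩ = ∫ x²·|u|² dx / ∫|u|² dx (integrals over the domain).
Every integrand reduces to terms xʲ·e^(−2βx) on [0, ∞); use ∫₀^∞ xʲ·e^(−2βx) dx = j!/(2β)^(j+1).
State is unnormalized: ∫|u|² dx = 0.16438, and ∫u*·x²·u dx = 0.37288, so ⟨x²⟩ = 0.37288 / 0.16438.
⟨x²⟩ = 2.2684.

2.268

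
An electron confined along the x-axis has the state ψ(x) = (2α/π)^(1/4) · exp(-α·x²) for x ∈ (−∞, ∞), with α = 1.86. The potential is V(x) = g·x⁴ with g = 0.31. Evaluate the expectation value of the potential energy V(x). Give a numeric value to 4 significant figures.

⟨V⟩ = ∫ V(x)·|ψ|² dx.
Gaussian moments: ∫x^(2j)·e^(−2αx²) dx = (2j−1)!!/(4α)^j · √(π/(2α)), odd powers integrate to 0; here √(π/(2α)) = 0.91897.
⟨V⟩ = 0.016801.

0.01680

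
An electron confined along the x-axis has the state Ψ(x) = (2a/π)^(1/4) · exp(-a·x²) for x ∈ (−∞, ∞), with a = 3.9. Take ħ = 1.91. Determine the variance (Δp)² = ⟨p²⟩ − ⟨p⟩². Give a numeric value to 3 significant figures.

14.2

Compute ⟨p⟩ and ⟨p²⟩ separately; (Δp)² = ⟨p²⟩ − ⟨p⟩².
Gaussian moments: ∫x^(2j)·e^(−2ax²) dx = (2j−1)!!/(4a)^j · √(π/(2a)), odd powers integrate to 0; here √(π/(2a)) = 0.63464. Derivatives: d/dx e^(−ax²) = −2ax·e^(−ax²), d²/dx² e^(−ax²) = (4a²x² − 2a)·e^(−ax²).
⟨p⟩ = 0.0000 and ⟨p²⟩ = 14.228.
(Δp)² = 14.228 − (0.0000)² = 14.228.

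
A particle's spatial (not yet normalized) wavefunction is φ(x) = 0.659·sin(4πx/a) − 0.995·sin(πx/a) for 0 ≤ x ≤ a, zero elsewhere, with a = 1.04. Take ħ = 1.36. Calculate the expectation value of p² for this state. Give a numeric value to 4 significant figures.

94.07

p² φ = −ħ² d²φ/dx²; ⟨p²⟩ = −ħ² ∫ φ*·φ'' dx / ∫|φ|² dx.
d²/dx² sin(jπx/a) = −(jπ/a)²·sin(jπx/a); on 0 ≤ x ≤ a, ∫sin²(jπx/a) dx = a/2 and ∫sin(jπx/a)·sin(lπx/a) dx = 0 for j ≠ l, so only diagonal terms survive in ∫|φ|² and ∫φ·φ″; ∫φ·φ′ dx = [φ²/2] between the walls = 0.
State is unnormalized: ∫|φ|² dx = 0.74064, and ∫φ*·(−ħ² φ'') dx = 69.671, so ⟨p²⟩ = 69.671 / 0.74064.
⟨p²⟩ = 94.069.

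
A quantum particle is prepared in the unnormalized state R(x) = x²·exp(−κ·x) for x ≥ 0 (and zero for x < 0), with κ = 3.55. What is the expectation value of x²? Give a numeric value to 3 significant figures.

0.595

⟨x²⟩ = ∫ x²·|R|² dx / ∫|R|² dx (integrals over the domain).
Every integrand reduces to terms xʲ·e^(−2κx) on [0, ∞); use ∫₀^∞ xʲ·e^(−2κx) dx = j!/(2κ)^(j+1).
State is unnormalized: ∫|R|² dx = 0.0013302, and ∫R*·x²·R dx = 0.00079163, so ⟨x²⟩ = 0.00079163 / 0.0013302.
⟨x²⟩ = 0.59512.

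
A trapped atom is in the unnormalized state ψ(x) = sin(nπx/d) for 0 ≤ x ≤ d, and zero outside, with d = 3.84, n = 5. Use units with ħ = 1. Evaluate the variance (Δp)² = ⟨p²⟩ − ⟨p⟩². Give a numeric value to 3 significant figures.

Compute ⟨p⟩ and ⟨p²⟩ separately; (Δp)² = ⟨p²⟩ − ⟨p⟩².
d/dx sin(nπx/d) = (nπ/d)·cos(nπx/d) and d²/dx² sin(nπx/d) = −(nπ/d)²·sin(nπx/d); on 0 ≤ x ≤ d, ∫sin²(nπx/d) dx = d/2 and ∫sin(nπx/d)·cos(nπx/d) dx = 0.
Normalization: ∫|ψ|² dx = 1.9200.
⟨p⟩ = 0.0000 and ⟨p²⟩ = 16.733.
(Δp)² = 16.733 − (0.0000)² = 16.733.

16.7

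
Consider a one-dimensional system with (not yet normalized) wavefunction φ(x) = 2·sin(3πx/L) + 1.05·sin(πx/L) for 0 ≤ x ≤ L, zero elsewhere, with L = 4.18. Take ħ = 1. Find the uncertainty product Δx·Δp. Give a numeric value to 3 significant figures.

2.67

Δx = √(⟨x²⟩−⟨x⟩²), Δp = √(⟨p²⟩−⟨p⟩²).
On 0 ≤ x ≤ L (j ≠ l): ∫sin²(jπx/L) dx = L/2, ∫sin(jπx/L)·sin(lπx/L) dx = 0; diagonal moments ∫x·sin²(jπx/L) dx = L²/4, ∫x²·sin²(jπx/L) dx = L³·(1/6 − 1/(4j²π²)); cross terms ∫x·sin(jπx/L)·sin(lπx/L) dx = 0 for j + l even and −4jlL²/(π²(j² − l²)²) for j + l odd, ∫x²·sin(jπx/L)·sin(lπx/L) dx = (−1)^(j+l)·4jlL³/(π²(j² − l²)²); higher powers the same way via product-to-sum and parts. d²/dx² sin(jπx/L) = −(jπ/L)²·sin(jπx/L); on 0 ≤ x ≤ L, ∫sin²(jπx/L) dx = L/2 and ∫sin(jπx/L)·sin(lπx/L) dx = 0 for j ≠ l, so only diagonal terms survive in ∫|φ|² and ∫φ·φ″; ∫φ·φ′ dx = [φ²/2] between the walls = 0.
Normalization: ∫|φ|² dx = 10.664.
⟨x⟩ = 2.0900, ⟨x²⟩ = 6.1022 ⇒ Δx = 1.3169.
⟨p⟩ = 0.0000, ⟨p²⟩ = 4.1074 ⇒ Δp = 2.0267.
Δx·Δp = 2.6688.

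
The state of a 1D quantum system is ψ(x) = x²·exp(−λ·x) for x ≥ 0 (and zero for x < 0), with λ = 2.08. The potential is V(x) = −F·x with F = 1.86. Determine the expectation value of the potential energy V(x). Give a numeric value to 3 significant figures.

⟨V⟩ = ∫ V(x)·|ψ|² dx / ∫|ψ|² dx.
Every integrand reduces to terms xʲ·e^(−2λx) on [0, ∞); use ∫₀^∞ xʲ·e^(−2λx) dx = j!/(2λ)^(j+1).
State is unnormalized: ∫|ψ|² dx = 0.019264, and ∫ψ*·V(x)·ψ dx = -0.043066, so ⟨V⟩ = -0.043066 / 0.019264.
⟨V⟩ = -2.2356.

-2.24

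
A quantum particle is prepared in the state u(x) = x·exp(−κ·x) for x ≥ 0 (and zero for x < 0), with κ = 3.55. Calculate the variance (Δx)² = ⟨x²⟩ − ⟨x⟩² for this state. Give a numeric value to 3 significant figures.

Compute ⟨x⟩ and ⟨x²⟩ separately, then (Δx)² = ⟨x²⟩ − ⟨x⟩².
Every integrand reduces to terms xʲ·e^(−2κx) on [0, ∞); use ∫₀^∞ xʲ·e^(−2κx) dx = j!/(2κ)^(j+1).
Normalization: ∫|u|² dx = 0.0055880.
⟨x⟩ = 0.42254 and ⟨x²⟩ = 0.23805.
(Δx)² = 0.23805 − (0.42254)² = 0.059512.

0.0595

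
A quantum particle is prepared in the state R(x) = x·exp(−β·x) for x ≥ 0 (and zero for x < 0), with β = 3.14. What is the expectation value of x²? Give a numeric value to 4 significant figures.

⟨x²⟩ = ∫ x²·|R|² dx / ∫|R|² dx (integrals over the domain).
Every integrand reduces to terms xʲ·e^(−2βx) on [0, ∞); use ∫₀^∞ xʲ·e^(−2βx) dx = j!/(2β)^(j+1).
State is unnormalized: ∫|R|² dx = 0.0080752, and ∫R*·x²·R dx = 0.0024570, so ⟨x²⟩ = 0.0024570 / 0.0080752.
⟨x²⟩ = 0.30427.

0.3043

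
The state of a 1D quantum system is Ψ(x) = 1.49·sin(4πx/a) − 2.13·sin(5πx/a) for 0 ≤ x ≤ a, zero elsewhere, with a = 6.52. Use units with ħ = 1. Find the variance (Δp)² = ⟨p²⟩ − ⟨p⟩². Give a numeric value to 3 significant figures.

Compute ⟨p⟩ and ⟨p²⟩ separately; (Δp)² = ⟨p²⟩ − ⟨p⟩².
d²/dx² sin(jπx/a) = −(jπ/a)²·sin(jπx/a); on 0 ≤ x ≤ a, ∫sin²(jπx/a) dx = a/2 and ∫sin(jπx/a)·sin(lπx/a) dx = 0 for j ≠ l, so only diagonal terms survive in ∫|Ψ|² and ∫Ψ·Ψ″; ∫Ψ·Ψ′ dx = [Ψ²/2] between the walls = 0.
Normalization: ∫|Ψ|² dx = 22.028.
⟨p⟩ = 0.0000 and ⟨p²⟩ = 5.1177.
(Δp)² = 5.1177 − (0.0000)² = 5.1177.

5.12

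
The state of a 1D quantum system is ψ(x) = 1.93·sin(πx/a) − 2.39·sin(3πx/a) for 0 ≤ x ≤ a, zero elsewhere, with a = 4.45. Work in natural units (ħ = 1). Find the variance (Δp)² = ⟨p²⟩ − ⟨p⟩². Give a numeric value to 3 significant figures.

Compute ⟨p⟩ and ⟨p²⟩ separately; (Δp)² = ⟨p²⟩ − ⟨p⟩².
d²/dx² sin(jπx/a) = −(jπ/a)²·sin(jπx/a); on 0 ≤ x ≤ a, ∫sin²(jπx/a) dx = a/2 and ∫sin(jπx/a)·sin(lπx/a) dx = 0 for j ≠ l, so only diagonal terms survive in ∫|ψ|² and ∫ψ·ψ″; ∫ψ·ψ′ dx = [ψ²/2] between the walls = 0.
Normalization: ∫|ψ|² dx = 20.997.
⟨p⟩ = 0.0000 and ⟨p²⟩ = 2.9118.
(Δp)² = 2.9118 − (0.0000)² = 2.9118.

2.91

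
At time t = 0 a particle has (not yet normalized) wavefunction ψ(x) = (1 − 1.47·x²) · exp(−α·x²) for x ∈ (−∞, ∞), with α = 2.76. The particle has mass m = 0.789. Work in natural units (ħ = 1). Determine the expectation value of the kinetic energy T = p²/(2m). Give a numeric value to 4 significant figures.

3.091

T = −(ħ²/2m) d²/dx², so ⟨T⟩ = −(ħ²/2m) ∫ ψ*·ψ'' dx / ∫|ψ|² dx; with m = 0.789.
Expand each integrand as polynomial × e^(−2αx²) and use ∫x^(2j)·e^(−2αx²) dx = (2j−1)!!/(4α)^j · √(π/(2α)), odd powers → 0; here √(π/(2α)) = 0.75441. Differentiate with the product rule, d/dx e^(−αx²) = −2αx·e^(−αx²).
State is unnormalized: ∫|ψ|² dx = 0.59363, and ∫ψ*·(−ħ²/2m · ψ'') dx = 1.8346, so ⟨T⟩ = 1.8346 / 0.59363.
⟨T⟩ = 3.0905.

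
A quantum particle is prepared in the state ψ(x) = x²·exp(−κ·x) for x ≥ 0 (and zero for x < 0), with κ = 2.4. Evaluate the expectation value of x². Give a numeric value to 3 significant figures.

⟨x²⟩ = ∫ x²·|ψ|² dx / ∫|ψ|² dx (integrals over the domain).
Every integrand reduces to terms xʲ·e^(−2κx) on [0, ∞); use ∫₀^∞ xʲ·e^(−2κx) dx = j!/(2κ)^(j+1).
State is unnormalized: ∫|ψ|² dx = 0.0094190, and ∫ψ*·x²·ψ dx = 0.012264, so ⟨x²⟩ = 0.012264 / 0.0094190.
⟨x²⟩ = 1.3021.

1.30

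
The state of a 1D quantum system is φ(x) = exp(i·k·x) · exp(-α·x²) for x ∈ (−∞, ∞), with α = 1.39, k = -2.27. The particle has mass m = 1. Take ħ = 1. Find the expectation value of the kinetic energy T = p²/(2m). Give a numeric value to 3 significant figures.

3.27

T = −(ħ²/2m) d²/dx², so ⟨T⟩ = −(ħ²/2m) ∫ φ*·φ'' dx / ∫|φ|² dx; with m = 1.
Gaussian moments: ∫x^(2j)·e^(−2αx²) dx = (2j−1)!!/(4α)^j · √(π/(2α)), odd powers integrate to 0; here √(π/(2α)) = 1.0630. Derivatives: φ′ = (ik − 2αx)·φ, φ″ = ((ik − 2αx)² − 2α)·φ; the odd-in-x pieces drop out.
State is unnormalized: ∫|φ|² dx = 1.0630, and ∫φ*·(−ħ²/2m · φ'') dx = 3.4777, so ⟨T⟩ = 3.4777 / 1.0630.
⟨T⟩ = 3.2715.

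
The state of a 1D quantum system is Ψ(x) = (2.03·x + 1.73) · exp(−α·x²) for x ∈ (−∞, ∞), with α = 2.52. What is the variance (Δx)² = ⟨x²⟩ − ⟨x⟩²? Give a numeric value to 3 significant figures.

0.0811

Compute ⟨x⟩ and ⟨x²⟩ separately, then (Δx)² = ⟨x²⟩ − ⟨x⟩².
Expand each integrand as polynomial × e^(−2αx²) and use ∫x^(2j)·e^(−2αx²) dx = (2j−1)!!/(4α)^j · √(π/(2α)), odd powers → 0; here √(π/(2α)) = 0.78951.
Normalization: ∫|Ψ|² dx = 2.6857.
⟨x⟩ = 0.20484 and ⟨x²⟩ = 0.12305.
(Δx)² = 0.12305 − (0.20484)² = 0.081093.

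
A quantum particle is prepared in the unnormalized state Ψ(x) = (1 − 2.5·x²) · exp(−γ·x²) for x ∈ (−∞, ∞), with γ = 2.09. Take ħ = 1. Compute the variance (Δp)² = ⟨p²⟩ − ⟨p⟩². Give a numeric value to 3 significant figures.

Compute ⟨p⟩ and ⟨p²⟩ separately; (Δp)² = ⟨p²⟩ − ⟨p⟩².
Expand each integrand as polynomial × e^(−2γx²) and use ∫x^(2j)·e^(−2γx²) dx = (2j−1)!!/(4γ)^j · √(π/(2γ)), odd powers → 0; here √(π/(2γ)) = 0.86694. Differentiate with the product rule, d/dx e^(−γx²) = −2γx·e^(−γx²).
Normalization: ∫|Ψ|² dx = 0.58102.
⟨p⟩ = 0.0000 and ⟨p²⟩ = 6.9358.
(Δp)² = 6.9358 − (0.0000)² = 6.9358.

6.94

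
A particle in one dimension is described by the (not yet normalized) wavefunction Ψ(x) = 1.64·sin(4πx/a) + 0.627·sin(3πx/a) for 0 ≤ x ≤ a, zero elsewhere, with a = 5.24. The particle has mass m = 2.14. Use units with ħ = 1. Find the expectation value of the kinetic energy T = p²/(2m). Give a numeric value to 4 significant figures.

T = −(ħ²/2m) d²/dx², so ⟨T⟩ = −(ħ²/2m) ∫ Ψ*·Ψ'' dx / ∫|Ψ|² dx; with m = 2.14.
d²/dx² sin(jπx/a) = −(jπ/a)²·sin(jπx/a); on 0 ≤ x ≤ a, ∫sin²(jπx/a) dx = a/2 and ∫sin(jπx/a)·sin(lπx/a) dx = 0 for j ≠ l, so only diagonal terms survive in ∫|Ψ|² and ∫Ψ·Ψ″; ∫Ψ·Ψ′ dx = [Ψ²/2] between the walls = 0.
State is unnormalized: ∫|Ψ|² dx = 8.0767, and ∫Ψ*·(−ħ²/2m · Ψ'') dx = 10.247, so ⟨T⟩ = 10.247 / 8.0767.
⟨T⟩ = 1.2688.

1.269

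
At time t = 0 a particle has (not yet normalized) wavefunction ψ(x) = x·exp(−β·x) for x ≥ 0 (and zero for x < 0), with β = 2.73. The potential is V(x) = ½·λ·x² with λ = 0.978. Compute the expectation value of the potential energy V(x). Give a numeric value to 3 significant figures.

⟨V⟩ = ∫ V(x)·|ψ|² dx / ∫|ψ|² dx.
Every integrand reduces to terms xʲ·e^(−2βx) on [0, ∞); use ∫₀^∞ xʲ·e^(−2βx) dx = j!/(2β)^(j+1).
State is unnormalized: ∫|ψ|² dx = 0.012287, and ∫ψ*·V(x)·ψ dx = 0.0024186, so ⟨V⟩ = 0.0024186 / 0.012287.
⟨V⟩ = 0.19684.

0.197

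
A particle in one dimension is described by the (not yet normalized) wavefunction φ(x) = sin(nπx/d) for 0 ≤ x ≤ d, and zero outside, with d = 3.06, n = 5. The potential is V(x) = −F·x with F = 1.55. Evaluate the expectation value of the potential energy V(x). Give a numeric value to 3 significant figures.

-2.37

⟨V⟩ = ∫ V(x)·|φ|² dx / ∫|φ|² dx.
With sin²θ = (1 − cos2θ)/2 on 0 ≤ x ≤ d: ∫sin²(nπx/d) dx = d/2, ∫x·sin²(nπx/d) dx = d²/4, ∫x²·sin²(nπx/d) dx = d³·(1/6 − 1/(4n²π²)); higher powers xᵏ the same way, integrating xᵏ·cos(2nπx/d) by parts.
State is unnormalized: ∫|φ|² dx = 1.5300, and ∫φ*·V(x)·φ dx = -3.6284, so ⟨V⟩ = -3.6284 / 1.5300.
⟨V⟩ = -2.3715.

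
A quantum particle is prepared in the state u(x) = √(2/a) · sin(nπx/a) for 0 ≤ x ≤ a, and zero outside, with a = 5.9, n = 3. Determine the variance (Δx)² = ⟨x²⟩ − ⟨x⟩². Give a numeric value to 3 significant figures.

2.70

Compute ⟨x⟩ and ⟨x²⟩ separately, then (Δx)² = ⟨x²⟩ − ⟨x⟩².
With sin²θ = (1 − cos2θ)/2 on 0 ≤ x ≤ a: ∫sin²(nπx/a) dx = a/2, ∫x·sin²(nπx/a) dx = a²/4, ∫x²·sin²(nπx/a) dx = a³·(1/6 − 1/(4n²π²)); higher powers xᵏ the same way, integrating xᵏ·cos(2nπx/a) by parts.
⟨x⟩ = 2.9500 and ⟨x²⟩ = 11.407.
(Δx)² = 11.407 − (2.9500)² = 2.7049.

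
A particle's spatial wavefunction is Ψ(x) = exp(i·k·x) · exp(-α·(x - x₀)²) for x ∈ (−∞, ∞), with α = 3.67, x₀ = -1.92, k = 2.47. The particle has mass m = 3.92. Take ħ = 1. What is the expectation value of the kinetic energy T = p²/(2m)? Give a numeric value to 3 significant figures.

1.25

T = −(ħ²/2m) d²/dx², so ⟨T⟩ = −(ħ²/2m) ∫ Ψ*·Ψ'' dx / ∫|Ψ|² dx; with m = 3.92.
Gaussian moments (u = x − x₀): ∫u^(2j)·e^(−2αu²) du = (2j−1)!!/(4α)^j · √(π/(2α)), odd powers integrate to 0; here √(π/(2α)) = 0.65422. Derivatives: Ψ′ = (ik − 2αu)·Ψ, Ψ″ = ((ik − 2αu)² − 2α)·Ψ; the odd-in-u pieces drop out.
State is unnormalized: ∫|Ψ|² dx = 0.65422, and ∫Ψ*·(−ħ²/2m · Ψ'') dx = 0.81535, so ⟨T⟩ = 0.81535 / 0.65422.
⟨T⟩ = 1.2463.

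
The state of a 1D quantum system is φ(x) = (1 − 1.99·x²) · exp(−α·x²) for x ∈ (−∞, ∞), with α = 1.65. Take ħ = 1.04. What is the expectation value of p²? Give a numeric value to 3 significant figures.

5.97

p² φ = −ħ² d²φ/dx²; ⟨p²⟩ = −ħ² ∫ φ*·φ'' dx / ∫|φ|² dx.
Expand each integrand as polynomial × e^(−2αx²) and use ∫x^(2j)·e^(−2αx²) dx = (2j−1)!!/(4α)^j · √(π/(2α)), odd powers → 0; here √(π/(2α)) = 0.97570. Differentiate with the product rule, d/dx e^(−αx²) = −2αx·e^(−αx²).
State is unnormalized: ∫|φ|² dx = 0.65343, and ∫φ*·(−ħ² φ'') dx = 3.8994, so ⟨p²⟩ = 3.8994 / 0.65343.
⟨p²⟩ = 5.9676.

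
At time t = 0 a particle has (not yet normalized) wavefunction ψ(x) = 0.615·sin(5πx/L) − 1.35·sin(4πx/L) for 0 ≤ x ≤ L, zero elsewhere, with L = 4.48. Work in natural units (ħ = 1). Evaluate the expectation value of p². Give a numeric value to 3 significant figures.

8.63

p² ψ = −ħ² d²ψ/dx²; ⟨p²⟩ = −ħ² ∫ ψ*·ψ'' dx / ∫|ψ|² dx.
d²/dx² sin(jπx/L) = −(jπ/L)²·sin(jπx/L); on 0 ≤ x ≤ L, ∫sin²(jπx/L) dx = L/2 and ∫sin(jπx/L)·sin(lπx/L) dx = 0 for j ≠ l, so only diagonal terms survive in ∫|ψ|² and ∫ψ·ψ″; ∫ψ·ψ′ dx = [ψ²/2] between the walls = 0.
State is unnormalized: ∫|ψ|² dx = 4.9296, and ∫ψ*·(−ħ² ψ'') dx = 42.536, so ⟨p²⟩ = 42.536 / 4.9296.
⟨p²⟩ = 8.6286.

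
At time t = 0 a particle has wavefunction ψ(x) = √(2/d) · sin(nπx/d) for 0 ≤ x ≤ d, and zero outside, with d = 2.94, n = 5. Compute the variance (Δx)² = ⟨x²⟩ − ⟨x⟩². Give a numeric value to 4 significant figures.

0.7028

Compute ⟨x⟩ and ⟨x²⟩ separately, then (Δx)² = ⟨x²⟩ − ⟨x⟩².
With sin²θ = (1 − cos2θ)/2 on 0 ≤ x ≤ d: ∫sin²(nπx/d) dx = d/2, ∫x·sin²(nπx/d) dx = d²/4, ∫x²·sin²(nπx/d) dx = d³·(1/6 − 1/(4n²π²)); higher powers xᵏ the same way, integrating xᵏ·cos(2nπx/d) by parts.
⟨x⟩ = 1.4700 and ⟨x²⟩ = 2.8637.
(Δx)² = 2.8637 − (1.4700)² = 0.70278.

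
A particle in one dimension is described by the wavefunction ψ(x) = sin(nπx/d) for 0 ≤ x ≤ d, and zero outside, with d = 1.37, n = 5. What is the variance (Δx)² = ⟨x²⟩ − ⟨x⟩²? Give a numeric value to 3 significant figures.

Compute ⟨x⟩ and ⟨x²⟩ separately, then (Δx)² = ⟨x²⟩ − ⟨x⟩².
With sin²θ = (1 − cos2θ)/2 on 0 ≤ x ≤ d: ∫sin²(nπx/d) dx = d/2, ∫x·sin²(nπx/d) dx = d²/4, ∫x²·sin²(nπx/d) dx = d³·(1/6 − 1/(4n²π²)); higher powers xᵏ the same way, integrating xᵏ·cos(2nπx/d) by parts.
Normalization: ∫|ψ|² dx = 0.68500.
⟨x⟩ = 0.68500 and ⟨x²⟩ = 0.62183.
(Δx)² = 0.62183 − (0.68500)² = 0.15260.

0.153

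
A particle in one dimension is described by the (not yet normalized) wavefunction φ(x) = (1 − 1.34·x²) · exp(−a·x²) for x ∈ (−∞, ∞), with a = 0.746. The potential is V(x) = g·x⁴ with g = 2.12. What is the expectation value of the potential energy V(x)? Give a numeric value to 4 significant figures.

⟨V⟩ = ∫ V(x)·|φ|² dx / ∫|φ|² dx.
Expand each integrand as polynomial × e^(−2ax²) and use ∫x^(2j)·e^(−2ax²) dx = (2j−1)!!/(4a)^j · √(π/(2a)), odd powers → 0; here √(π/(2a)) = 1.4511.
State is unnormalized: ∫|φ|² dx = 1.0257, and ∫φ*·V(x)·φ dx = 3.6974, so ⟨V⟩ = 3.6974 / 1.0257.
⟨V⟩ = 3.6048.

3.605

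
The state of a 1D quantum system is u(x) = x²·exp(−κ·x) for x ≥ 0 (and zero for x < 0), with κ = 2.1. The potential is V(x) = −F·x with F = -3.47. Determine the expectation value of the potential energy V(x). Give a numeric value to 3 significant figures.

⟨V⟩ = ∫ V(x)·|u|² dx / ∫|u|² dx.
Every integrand reduces to terms xʲ·e^(−2κx) on [0, ∞); use ∫₀^∞ xʲ·e^(−2κx) dx = j!/(2κ)^(j+1).
State is unnormalized: ∫|u|² dx = 0.018364, and ∫u*·V(x)·u dx = 0.075860, so ⟨V⟩ = 0.075860 / 0.018364.
⟨V⟩ = 4.1310.

4.13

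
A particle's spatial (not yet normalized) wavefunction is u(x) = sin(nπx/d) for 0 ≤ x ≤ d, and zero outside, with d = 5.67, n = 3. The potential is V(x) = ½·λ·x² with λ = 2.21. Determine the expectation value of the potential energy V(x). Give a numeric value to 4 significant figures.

11.64

⟨V⟩ = ∫ V(x)·|u|² dx / ∫|u|² dx.
With sin²θ = (1 − cos2θ)/2 on 0 ≤ x ≤ d: ∫sin²(nπx/d) dx = d/2, ∫x·sin²(nπx/d) dx = d²/4, ∫x²·sin²(nπx/d) dx = d³·(1/6 − 1/(4n²π²)); higher powers xᵏ the same way, integrating xᵏ·cos(2nπx/d) by parts.
State is unnormalized: ∫|u|² dx = 2.8350, and ∫u*·V(x)·u dx = 33.004, so ⟨V⟩ = 33.004 / 2.8350.
⟨V⟩ = 11.642.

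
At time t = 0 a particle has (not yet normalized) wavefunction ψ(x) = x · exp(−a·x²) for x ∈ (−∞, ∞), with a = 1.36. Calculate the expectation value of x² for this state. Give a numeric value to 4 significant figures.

0.5515

⟨x²⟩ = ∫ x²·|ψ|² dx / ∫|ψ|² dx (integrals over the domain).
Expand each integrand as polynomial × e^(−2ax²) and use ∫x^(2j)·e^(−2ax²) dx = (2j−1)!!/(4a)^j · √(π/(2a)), odd powers → 0; here √(π/(2a)) = 1.0747.
State is unnormalized: ∫|ψ|² dx = 0.19756, and ∫ψ*·x²·ψ dx = 0.10895, so ⟨x²⟩ = 0.10895 / 0.19756.
⟨x²⟩ = 0.55147.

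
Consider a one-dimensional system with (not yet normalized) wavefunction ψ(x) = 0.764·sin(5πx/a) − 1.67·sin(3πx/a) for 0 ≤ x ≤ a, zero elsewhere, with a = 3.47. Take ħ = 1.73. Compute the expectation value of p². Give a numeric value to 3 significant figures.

p² ψ = −ħ² d²ψ/dx²; ⟨p²⟩ = −ħ² ∫ ψ*·ψ'' dx / ∫|ψ|² dx.
d²/dx² sin(jπx/a) = −(jπ/a)²·sin(jπx/a); on 0 ≤ x ≤ a, ∫sin²(jπx/a) dx = a/2 and ∫sin(jπx/a)·sin(lπx/a) dx = 0 for j ≠ l, so only diagonal terms survive in ∫|ψ|² and ∫ψ·ψ″; ∫ψ·ψ′ dx = [ψ²/2] between the walls = 0.
State is unnormalized: ∫|ψ|² dx = 5.8515, and ∫ψ*·(−ħ² ψ'') dx = 168.94, so ⟨p²⟩ = 168.94 / 5.8515.
⟨p²⟩ = 28.872.

28.9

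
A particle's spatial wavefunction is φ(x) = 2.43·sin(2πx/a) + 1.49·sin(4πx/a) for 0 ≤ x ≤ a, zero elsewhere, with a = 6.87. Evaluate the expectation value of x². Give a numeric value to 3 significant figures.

17.2

⟨x²⟩ = ∫ x²·|φ|² dx / ∫|φ|² dx (integrals over the domain).
On 0 ≤ x ≤ a (j ≠ l): ∫sin²(jπx/a) dx = a/2, ∫sin(jπx/a)·sin(lπx/a) dx = 0; diagonal moments ∫x·sin²(jπx/a) dx = a²/4, ∫x²·sin²(jπx/a) dx = a³·(1/6 − 1/(4j²π²)); cross terms ∫x·sin(jπx/a)·sin(lπx/a) dx = 0 for j + l even and −4jla²/(π²(j² − l²)²) for j + l odd, ∫x²·sin(jπx/a)·sin(lπx/a) dx = (−1)^(j+l)·4jla³/(π²(j² − l²)²); higher powers the same way via product-to-sum and parts.
State is unnormalized: ∫|φ|² dx = 27.909, and ∫φ*·x²·φ dx = 478.68, so ⟨x²⟩ = 478.68 / 27.909.
⟨x²⟩ = 17.151.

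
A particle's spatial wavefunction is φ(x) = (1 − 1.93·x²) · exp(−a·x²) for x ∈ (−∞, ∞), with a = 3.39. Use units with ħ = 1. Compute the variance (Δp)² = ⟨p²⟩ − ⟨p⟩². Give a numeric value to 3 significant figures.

6.23

Compute ⟨p⟩ and ⟨p²⟩ separately; (Δp)² = ⟨p²⟩ − ⟨p⟩².
Expand each integrand as polynomial × e^(−2ax²) and use ∫x^(2j)·e^(−2ax²) dx = (2j−1)!!/(4a)^j · √(π/(2a)), odd powers → 0; here √(π/(2a)) = 0.68071. Differentiate with the product rule, d/dx e^(−ax²) = −2ax·e^(−ax²).
Normalization: ∫|φ|² dx = 0.52831.
⟨p⟩ = 0.0000 and ⟨p²⟩ = 6.2307.
(Δp)² = 6.2307 − (0.0000)² = 6.2307.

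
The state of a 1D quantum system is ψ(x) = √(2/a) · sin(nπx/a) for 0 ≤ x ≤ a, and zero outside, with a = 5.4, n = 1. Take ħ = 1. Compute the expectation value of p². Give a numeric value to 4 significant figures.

0.3385

p² ψ = −ħ² d²ψ/dx²; ⟨p²⟩ = −ħ² ∫ ψ*·ψ'' dx.
d/dx sin(nπx/a) = (nπ/a)·cos(nπx/a) and d²/dx² sin(nπx/a) = −(nπ/a)²·sin(nπx/a); on 0 ≤ x ≤ a, ∫sin²(nπx/a) dx = a/2 and ∫sin(nπx/a)·cos(nπx/a) dx = 0.
⟨p²⟩ = 0.33846.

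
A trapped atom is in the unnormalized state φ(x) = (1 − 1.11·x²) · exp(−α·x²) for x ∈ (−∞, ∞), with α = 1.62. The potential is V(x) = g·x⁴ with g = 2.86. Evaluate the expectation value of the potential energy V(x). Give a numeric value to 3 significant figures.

⟨V⟩ = ∫ V(x)·|φ|² dx / ∫|φ|² dx.
Expand each integrand as polynomial × e^(−2αx²) and use ∫x^(2j)·e^(−2αx²) dx = (2j−1)!!/(4α)^j · √(π/(2α)), odd powers → 0; here √(π/(2α)) = 0.98470.
State is unnormalized: ∫|φ|² dx = 0.73403, and ∫φ*·V(x)·φ dx = 0.063183, so ⟨V⟩ = 0.063183 / 0.73403.
⟨V⟩ = 0.086077.

0.0861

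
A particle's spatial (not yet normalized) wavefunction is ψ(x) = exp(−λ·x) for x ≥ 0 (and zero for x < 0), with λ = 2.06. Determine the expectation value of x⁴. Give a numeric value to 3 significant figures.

⟨x⁴⟩ = ∫ x⁴·|ψ|² dx / ∫|ψ|² dx (integrals over the domain).
Every integrand reduces to terms xʲ·e^(−2λx) on [0, ∞); use ∫₀^∞ xʲ·e^(−2λx) dx = j!/(2λ)^(j+1).
State is unnormalized: ∫|ψ|² dx = 0.24272, and ∫ψ*·x⁴·ψ dx = 0.020217, so ⟨x⁴⟩ = 0.020217 / 0.24272.
⟨x⁴⟩ = 0.083296.

0.0833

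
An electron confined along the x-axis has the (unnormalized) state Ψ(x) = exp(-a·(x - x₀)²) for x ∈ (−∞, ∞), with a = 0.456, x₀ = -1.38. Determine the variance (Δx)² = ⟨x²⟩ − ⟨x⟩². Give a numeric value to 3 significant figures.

Compute ⟨x⟩ and ⟨x²⟩ separately, then (Δx)² = ⟨x²⟩ − ⟨x⟩².
Gaussian moments (u = x − x₀): ∫u^(2j)·e^(−2au²) du = (2j−1)!!/(4a)^j · √(π/(2a)), odd powers integrate to 0; here √(π/(2a)) = 1.8560.
Normalization: ∫|Ψ|² dx = 1.8560.
⟨x⟩ = -1.3800 and ⟨x²⟩ = 2.4526.
(Δx)² = 2.4526 − (-1.3800)² = 0.54825.

0.548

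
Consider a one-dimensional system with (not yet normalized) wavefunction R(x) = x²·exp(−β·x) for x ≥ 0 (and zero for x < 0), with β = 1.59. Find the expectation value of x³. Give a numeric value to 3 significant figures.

⟨x³⟩ = ∫ x³·|R|² dx / ∫|R|² dx (integrals over the domain).
Every integrand reduces to terms xʲ·e^(−2βx) on [0, ∞); use ∫₀^∞ xʲ·e^(−2βx) dx = j!/(2β)^(j+1).
State is unnormalized: ∫|R|² dx = 0.073803, and ∫R*·x³·R dx = 0.48196, so ⟨x³⟩ = 0.48196 / 0.073803.
⟨x³⟩ = 6.5304.

6.53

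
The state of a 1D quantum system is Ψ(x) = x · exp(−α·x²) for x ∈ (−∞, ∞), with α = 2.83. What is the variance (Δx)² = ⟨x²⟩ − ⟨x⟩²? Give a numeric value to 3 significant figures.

Compute ⟨x⟩ and ⟨x²⟩ separately, then (Δx)² = ⟨x²⟩ − ⟨x⟩².
Expand each integrand as polynomial × e^(−2αx²) and use ∫x^(2j)·e^(−2αx²) dx = (2j−1)!!/(4α)^j · √(π/(2α)), odd powers → 0; here √(π/(2α)) = 0.74502.
Normalization: ∫|Ψ|² dx = 0.065814.
⟨x⟩ = 0.0000 and ⟨x²⟩ = 0.26502.
(Δx)² = 0.26502 − (0.0000)² = 0.26502.

0.265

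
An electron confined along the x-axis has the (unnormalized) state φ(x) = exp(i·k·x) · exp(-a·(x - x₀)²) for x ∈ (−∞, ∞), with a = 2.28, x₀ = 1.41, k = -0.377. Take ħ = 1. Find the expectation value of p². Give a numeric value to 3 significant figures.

p² φ = −ħ² d²φ/dx²; ⟨p²⟩ = −ħ² ∫ φ*·φ'' dx / ∫|φ|² dx.
Gaussian moments (u = x − x₀): ∫u^(2j)·e^(−2au²) du = (2j−1)!!/(4a)^j · √(π/(2a)), odd powers integrate to 0; here √(π/(2a)) = 0.83003. Derivatives: φ′ = (ik − 2au)·φ, φ″ = ((ik − 2au)² − 2a)·φ; the odd-in-u pieces drop out.
State is unnormalized: ∫|φ|² dx = 0.83003, and ∫φ*·(−ħ² φ'') dx = 2.0104, so ⟨p²⟩ = 2.0104 / 0.83003.
⟨p²⟩ = 2.4221.

2.42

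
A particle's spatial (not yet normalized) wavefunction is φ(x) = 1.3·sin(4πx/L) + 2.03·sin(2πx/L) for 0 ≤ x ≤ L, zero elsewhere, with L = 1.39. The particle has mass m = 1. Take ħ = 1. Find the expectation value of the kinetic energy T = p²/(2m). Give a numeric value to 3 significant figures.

T = −(ħ²/2m) d²/dx², so ⟨T⟩ = −(ħ²/2m) ∫ φ*·φ'' dx / ∫|φ|² dx; with m = 1.
d²/dx² sin(jπx/L) = −(jπ/L)²·sin(jπx/L); on 0 ≤ x ≤ L, ∫sin²(jπx/L) dx = L/2 and ∫sin(jπx/L)·sin(lπx/L) dx = 0 for j ≠ l, so only diagonal terms survive in ∫|φ|² and ∫φ·φ″; ∫φ·φ′ dx = [φ²/2] between the walls = 0.
State is unnormalized: ∫|φ|² dx = 4.0386, and ∫φ*·(−ħ²/2m · φ'') dx = 77.259, so ⟨T⟩ = 77.259 / 4.0386.
⟨T⟩ = 19.130.

19.1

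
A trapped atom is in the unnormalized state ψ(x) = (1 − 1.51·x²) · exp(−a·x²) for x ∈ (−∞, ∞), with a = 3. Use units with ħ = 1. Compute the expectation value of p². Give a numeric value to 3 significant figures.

5.14

p² ψ = −ħ² d²ψ/dx²; ⟨p²⟩ = −ħ² ∫ ψ*·ψ'' dx / ∫|ψ|² dx.
Expand each integrand as polynomial × e^(−2ax²) and use ∫x^(2j)·e^(−2ax²) dx = (2j−1)!!/(4a)^j · √(π/(2a)), odd powers → 0; here √(π/(2a)) = 0.72360. Differentiate with the product rule, d/dx e^(−ax²) = −2ax·e^(−ax²).
State is unnormalized: ∫|ψ|² dx = 0.57587, and ∫ψ*·(−ħ² ψ'') dx = 2.9577, so ⟨p²⟩ = 2.9577 / 0.57587.
⟨p²⟩ = 5.1361.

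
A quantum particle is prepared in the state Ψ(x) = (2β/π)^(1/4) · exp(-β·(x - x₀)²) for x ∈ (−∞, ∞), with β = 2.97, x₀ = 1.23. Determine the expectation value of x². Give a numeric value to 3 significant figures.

1.60

⟨x²⟩ = ∫ x²·|Ψ|² dx (integrals over the domain).
Gaussian moments (u = x − x₀): ∫u^(2j)·e^(−2βu²) du = (2j−1)!!/(4β)^j · √(π/(2β)), odd powers integrate to 0; here √(π/(2β)) = 0.72725.
⟨x²⟩ = 1.5971.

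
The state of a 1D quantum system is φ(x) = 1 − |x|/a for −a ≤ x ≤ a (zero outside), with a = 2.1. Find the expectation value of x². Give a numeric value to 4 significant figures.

0.4410

⟨x²⟩ = ∫ x²·|φ|² dx / ∫|φ|² dx (integrals over the domain).
φ is even, so ∫ over [−a, a] = 2∫₀ᵃ with φ = 1 − x/a there: ∫₀ᵃ (1 − x/a)² dx = a/3, ∫₀ᵃ x²(1 − x/a)² dx = a³/30, ∫₀ᵃ x⁴(1 − x/a)² dx = a⁵/105.
State is unnormalized: ∫|φ|² dx = 1.4000, and ∫φ*·x²·φ dx = 0.61740, so ⟨x²⟩ = 0.61740 / 1.4000.
⟨x²⟩ = 0.44100.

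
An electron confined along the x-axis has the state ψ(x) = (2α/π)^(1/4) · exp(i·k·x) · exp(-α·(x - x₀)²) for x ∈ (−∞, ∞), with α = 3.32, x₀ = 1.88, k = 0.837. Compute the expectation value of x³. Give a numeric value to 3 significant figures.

⟨x³⟩ = ∫ x³·|ψ|² dx (integrals over the domain).
Gaussian moments (u = x − x₀): ∫u^(2j)·e^(−2αu²) du = (2j−1)!!/(4α)^j · √(π/(2α)), odd powers integrate to 0; here √(π/(2α)) = 0.68785.
⟨x³⟩ = 7.0694.

7.07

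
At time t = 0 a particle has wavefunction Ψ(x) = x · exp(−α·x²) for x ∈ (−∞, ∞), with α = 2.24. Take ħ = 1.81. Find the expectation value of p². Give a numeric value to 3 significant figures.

p² Ψ = −ħ² d²Ψ/dx²; ⟨p²⟩ = −ħ² ∫ Ψ*·Ψ'' dx / ∫|Ψ|² dx.
Expand each integrand as polynomial × e^(−2αx²) and use ∫x^(2j)·e^(−2αx²) dx = (2j−1)!!/(4α)^j · √(π/(2α)), odd powers → 0; here √(π/(2α)) = 0.83741. Differentiate with the product rule, d/dx e^(−αx²) = −2αx·e^(−αx²).
State is unnormalized: ∫|Ψ|² dx = 0.093460, and ∫Ψ*·(−ħ² Ψ'') dx = 2.0576, so ⟨p²⟩ = 2.0576 / 0.093460.
⟨p²⟩ = 22.015.

22.0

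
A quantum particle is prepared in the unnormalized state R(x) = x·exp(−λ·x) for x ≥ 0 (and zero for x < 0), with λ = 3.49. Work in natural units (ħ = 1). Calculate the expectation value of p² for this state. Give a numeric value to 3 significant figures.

p² R = −ħ² d²R/dx²; ⟨p²⟩ = −ħ² ∫ R*·R'' dx / ∫|R|² dx.
Differentiate x·exp(−λ·x) with the product rule; every integrand then reduces to terms xʲ·e^(−2λx) on [0, ∞), with ∫₀^∞ xʲ·e^(−2λx) dx = j!/(2λ)^(j+1).
State is unnormalized: ∫|R|² dx = 0.0058812, and ∫R*·(−ħ² R'') dx = 0.071633, so ⟨p²⟩ = 0.071633 / 0.0058812.
⟨p²⟩ = 12.180.

12.2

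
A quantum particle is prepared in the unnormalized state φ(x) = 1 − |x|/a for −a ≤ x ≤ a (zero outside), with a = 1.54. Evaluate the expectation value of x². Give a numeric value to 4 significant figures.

⟨x²⟩ = ∫ x²·|φ|² dx / ∫|φ|² dx (integrals over the domain).
φ is even, so ∫ over [−a, a] = 2∫₀ᵃ with φ = 1 − x/a there: ∫₀ᵃ (1 − x/a)² dx = a/3, ∫₀ᵃ x²(1 − x/a)² dx = a³/30, ∫₀ᵃ x⁴(1 − x/a)² dx = a⁵/105.
State is unnormalized: ∫|φ|² dx = 1.0267, and ∫φ*·x²·φ dx = 0.24348, so ⟨x²⟩ = 0.24348 / 1.0267.
⟨x²⟩ = 0.23716.

0.2372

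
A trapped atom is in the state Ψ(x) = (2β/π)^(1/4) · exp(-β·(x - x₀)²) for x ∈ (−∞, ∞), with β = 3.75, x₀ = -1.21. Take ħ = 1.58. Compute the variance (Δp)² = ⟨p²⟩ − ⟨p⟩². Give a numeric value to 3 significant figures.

9.36

Compute ⟨p⟩ and ⟨p²⟩ separately; (Δp)² = ⟨p²⟩ − ⟨p⟩².
Gaussian moments (u = x − x₀): ∫u^(2j)·e^(−2βu²) du = (2j−1)!!/(4β)^j · √(π/(2β)), odd powers integrate to 0; here √(π/(2β)) = 0.64721. Derivatives: d/dx e^(−βu²) = −2βu·e^(−βu²), d²/dx² e^(−βu²) = (4β²u² − 2β)·e^(−βu²).
⟨p⟩ = 0.0000 and ⟨p²⟩ = 9.3615.
(Δp)² = 9.3615 − (0.0000)² = 9.3615.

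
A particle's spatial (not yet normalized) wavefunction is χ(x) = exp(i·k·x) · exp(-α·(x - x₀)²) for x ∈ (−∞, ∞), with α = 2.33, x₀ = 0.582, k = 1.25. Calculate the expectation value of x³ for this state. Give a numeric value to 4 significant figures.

0.3845

⟨x³⟩ = ∫ x³·|χ|² dx / ∫|χ|² dx (integrals over the domain).
Gaussian moments (u = x − x₀): ∫u^(2j)·e^(−2αu²) du = (2j−1)!!/(4α)^j · √(π/(2α)), odd powers integrate to 0; here √(π/(2α)) = 0.82107.
State is unnormalized: ∫|χ|² dx = 0.82107, and ∫χ*·x³·χ dx = 0.31568, so ⟨x³⟩ = 0.31568 / 0.82107.
⟨x³⟩ = 0.38448.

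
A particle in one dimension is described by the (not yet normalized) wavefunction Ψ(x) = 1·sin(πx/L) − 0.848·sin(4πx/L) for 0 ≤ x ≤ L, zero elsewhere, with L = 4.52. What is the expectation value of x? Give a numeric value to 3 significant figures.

2.32

⟨x⟩ = ∫ x·|Ψ|² dx / ∫|Ψ|² dx (integrals over the domain).
On 0 ≤ x ≤ L (j ≠ l): ∫sin²(jπx/L) dx = L/2, ∫sin(jπx/L)·sin(lπx/L) dx = 0; diagonal moments ∫x·sin²(jπx/L) dx = L²/4, ∫x²·sin²(jπx/L) dx = L³·(1/6 − 1/(4j²π²)); cross terms ∫x·sin(jπx/L)·sin(lπx/L) dx = 0 for j + l even and −4jlL²/(π²(j² − l²)²) for j + l odd, ∫x²·sin(jπx/L)·sin(lπx/L) dx = (−1)^(j+l)·4jlL³/(π²(j² − l²)²); higher powers the same way via product-to-sum and parts.
State is unnormalized: ∫|Ψ|² dx = 3.8852, and ∫Ψ*·x·Ψ dx = 9.0302, so ⟨x⟩ = 9.0302 / 3.8852.
⟨x⟩ = 2.3243.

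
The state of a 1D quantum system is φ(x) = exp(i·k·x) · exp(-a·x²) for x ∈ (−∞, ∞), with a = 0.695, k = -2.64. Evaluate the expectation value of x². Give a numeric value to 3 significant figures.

0.360

⟨x²⟩ = ∫ x²·|φ|² dx / ∫|φ|² dx (integrals over the domain).
Gaussian moments: ∫x^(2j)·e^(−2ax²) dx = (2j−1)!!/(4a)^j · √(π/(2a)), odd powers integrate to 0; here √(π/(2a)) = 1.5034.
State is unnormalized: ∫|φ|² dx = 1.5034, and ∫φ*·x²·φ dx = 0.54078, so ⟨x²⟩ = 0.54078 / 1.5034.
⟨x²⟩ = 0.35971.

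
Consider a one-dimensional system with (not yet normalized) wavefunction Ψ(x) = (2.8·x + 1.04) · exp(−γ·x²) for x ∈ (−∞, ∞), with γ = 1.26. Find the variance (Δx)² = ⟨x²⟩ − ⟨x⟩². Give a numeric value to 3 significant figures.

0.240

Compute ⟨x⟩ and ⟨x²⟩ separately, then (Δx)² = ⟨x²⟩ − ⟨x⟩².
Expand each integrand as polynomial × e^(−2γx²) and use ∫x^(2j)·e^(−2γx²) dx = (2j−1)!!/(4γ)^j · √(π/(2γ)), odd powers → 0; here √(π/(2γ)) = 1.1165.
Normalization: ∫|Ψ|² dx = 2.9445.
⟨x⟩ = 0.43818 and ⟨x²⟩ = 0.43248.
(Δx)² = 0.43248 − (0.43818)² = 0.24048.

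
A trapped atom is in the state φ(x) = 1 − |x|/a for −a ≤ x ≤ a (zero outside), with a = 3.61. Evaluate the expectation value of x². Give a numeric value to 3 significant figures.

1.30

⟨x²⟩ = ∫ x²·|φ|² dx / ∫|φ|² dx (integrals over the domain).
φ is even, so ∫ over [−a, a] = 2∫₀ᵃ with φ = 1 − x/a there: ∫₀ᵃ (1 − x/a)² dx = a/3, ∫₀ᵃ x²(1 − x/a)² dx = a³/30, ∫₀ᵃ x⁴(1 − x/a)² dx = a⁵/105.
State is unnormalized: ∫|φ|² dx = 2.4067, and ∫φ*·x²·φ dx = 3.1364, so ⟨x²⟩ = 3.1364 / 2.4067.
⟨x²⟩ = 1.3032.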